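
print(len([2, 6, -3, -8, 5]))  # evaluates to 5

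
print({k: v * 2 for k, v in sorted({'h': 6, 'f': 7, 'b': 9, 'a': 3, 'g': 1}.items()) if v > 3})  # {'b': 18, 'f': 14, 'h': 12}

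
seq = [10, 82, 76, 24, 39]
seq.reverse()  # [39, 24, 76, 82, 10]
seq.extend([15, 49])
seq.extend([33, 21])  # [39, 24, 76, 82, 10, 15, 49, 33, 21]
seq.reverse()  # [21, 33, 49, 15, 10, 82, 76, 24, 39]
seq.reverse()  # [39, 24, 76, 82, 10, 15, 49, 33, 21]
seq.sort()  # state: [10, 15, 21, 24, 33, 39, 49, 76, 82]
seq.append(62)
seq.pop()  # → 62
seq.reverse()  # [82, 76, 49, 39, 33, 24, 21, 15, 10]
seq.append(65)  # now [82, 76, 49, 39, 33, 24, 21, 15, 10, 65]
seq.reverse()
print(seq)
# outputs [65, 10, 15, 21, 24, 33, 39, 49, 76, 82]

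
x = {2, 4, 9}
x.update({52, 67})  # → {2, 4, 9, 52, 67}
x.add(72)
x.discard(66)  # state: {2, 4, 9, 52, 67, 72}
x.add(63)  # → {2, 4, 9, 52, 63, 67, 72}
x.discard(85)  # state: {2, 4, 9, 52, 63, 67, 72}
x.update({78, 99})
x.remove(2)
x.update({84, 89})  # {4, 9, 52, 63, 67, 72, 78, 84, 89, 99}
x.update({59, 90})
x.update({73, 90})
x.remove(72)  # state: {4, 9, 52, 59, 63, 67, 73, 78, 84, 89, 90, 99}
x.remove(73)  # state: {4, 9, 52, 59, 63, 67, 78, 84, 89, 90, 99}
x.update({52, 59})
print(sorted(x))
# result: [4, 9, 52, 59, 63, 67, 78, 84, 89, 90, 99]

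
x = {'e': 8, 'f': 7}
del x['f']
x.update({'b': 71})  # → {'e': 8, 'b': 71}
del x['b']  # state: {'e': 8}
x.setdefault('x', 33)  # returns 33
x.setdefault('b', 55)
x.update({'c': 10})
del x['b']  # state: {'e': 8, 'x': 33, 'c': 10}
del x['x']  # {'e': 8, 'c': 10}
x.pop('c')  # 10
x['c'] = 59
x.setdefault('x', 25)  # 25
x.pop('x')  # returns 25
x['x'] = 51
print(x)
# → {'e': 8, 'c': 59, 'x': 51}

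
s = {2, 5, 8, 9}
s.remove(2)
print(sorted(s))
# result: [5, 8, 9]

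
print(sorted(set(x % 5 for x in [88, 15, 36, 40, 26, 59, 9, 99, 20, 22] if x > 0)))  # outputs [0, 1, 2, 3, 4]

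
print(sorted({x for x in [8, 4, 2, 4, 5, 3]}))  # [2, 3, 4, 5, 8]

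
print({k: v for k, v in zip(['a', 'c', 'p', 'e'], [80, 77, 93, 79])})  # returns {'a': 80, 'c': 77, 'p': 93, 'e': 79}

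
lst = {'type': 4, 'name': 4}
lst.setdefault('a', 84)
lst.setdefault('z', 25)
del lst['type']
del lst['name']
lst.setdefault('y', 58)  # 58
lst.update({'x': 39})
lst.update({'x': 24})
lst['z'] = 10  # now {'a': 84, 'z': 10, 'y': 58, 'x': 24}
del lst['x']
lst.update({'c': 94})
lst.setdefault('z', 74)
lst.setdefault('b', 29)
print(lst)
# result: {'a': 84, 'z': 10, 'y': 58, 'c': 94, 'b': 29}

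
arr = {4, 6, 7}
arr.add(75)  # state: {4, 6, 7, 75}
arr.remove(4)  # {6, 7, 75}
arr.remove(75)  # {6, 7}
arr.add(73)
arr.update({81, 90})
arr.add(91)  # {6, 7, 73, 81, 90, 91}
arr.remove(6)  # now {7, 73, 81, 90, 91}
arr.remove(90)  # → {7, 73, 81, 91}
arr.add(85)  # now {7, 73, 81, 85, 91}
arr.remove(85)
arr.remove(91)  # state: {7, 73, 81}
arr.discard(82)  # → {7, 73, 81}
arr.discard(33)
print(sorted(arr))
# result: [7, 73, 81]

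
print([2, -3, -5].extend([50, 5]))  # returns None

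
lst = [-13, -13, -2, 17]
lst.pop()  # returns 17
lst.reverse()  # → [-2, -13, -13]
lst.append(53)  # [-2, -13, -13, 53]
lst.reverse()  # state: [53, -13, -13, -2]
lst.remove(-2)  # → [53, -13, -13]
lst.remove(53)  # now [-13, -13]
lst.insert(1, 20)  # [-13, 20, -13]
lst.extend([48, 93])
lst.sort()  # [-13, -13, 20, 48, 93]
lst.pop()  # 93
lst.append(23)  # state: [-13, -13, 20, 48, 23]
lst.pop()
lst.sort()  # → [-13, -13, 20, 48]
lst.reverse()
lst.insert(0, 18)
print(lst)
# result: [18, 48, 20, -13, -13]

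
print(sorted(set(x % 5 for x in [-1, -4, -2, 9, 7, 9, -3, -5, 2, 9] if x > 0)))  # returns [2, 4]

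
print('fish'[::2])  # fs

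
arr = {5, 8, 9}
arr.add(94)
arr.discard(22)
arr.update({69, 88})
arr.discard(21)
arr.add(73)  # {5, 8, 9, 69, 73, 88, 94}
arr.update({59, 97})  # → {5, 8, 9, 59, 69, 73, 88, 94, 97}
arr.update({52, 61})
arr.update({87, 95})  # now {5, 8, 9, 52, 59, 61, 69, 73, 87, 88, 94, 95, 97}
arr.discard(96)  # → {5, 8, 9, 52, 59, 61, 69, 73, 87, 88, 94, 95, 97}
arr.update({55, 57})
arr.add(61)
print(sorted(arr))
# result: [5, 8, 9, 52, 55, 57, 59, 61, 69, 73, 87, 88, 94, 95, 97]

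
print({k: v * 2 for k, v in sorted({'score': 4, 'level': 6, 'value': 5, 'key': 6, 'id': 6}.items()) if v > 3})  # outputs {'id': 12, 'key': 12, 'level': 12, 'score': 8, 'value': 10}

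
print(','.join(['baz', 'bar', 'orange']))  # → baz,bar,orange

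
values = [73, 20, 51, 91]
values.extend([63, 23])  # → [73, 20, 51, 91, 63, 23]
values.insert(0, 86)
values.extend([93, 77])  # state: [86, 73, 20, 51, 91, 63, 23, 93, 77]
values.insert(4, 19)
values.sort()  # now [19, 20, 23, 51, 63, 73, 77, 86, 91, 93]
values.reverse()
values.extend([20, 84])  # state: [93, 91, 86, 77, 73, 63, 51, 23, 20, 19, 20, 84]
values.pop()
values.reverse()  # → [20, 19, 20, 23, 51, 63, 73, 77, 86, 91, 93]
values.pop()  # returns 93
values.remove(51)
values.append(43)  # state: [20, 19, 20, 23, 63, 73, 77, 86, 91, 43]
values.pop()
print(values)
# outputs [20, 19, 20, 23, 63, 73, 77, 86, 91]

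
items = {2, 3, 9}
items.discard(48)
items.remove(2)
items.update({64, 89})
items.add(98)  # {3, 9, 64, 89, 98}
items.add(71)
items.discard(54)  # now {3, 9, 64, 71, 89, 98}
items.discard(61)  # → {3, 9, 64, 71, 89, 98}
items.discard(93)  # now {3, 9, 64, 71, 89, 98}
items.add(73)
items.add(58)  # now {3, 9, 58, 64, 71, 73, 89, 98}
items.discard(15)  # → {3, 9, 58, 64, 71, 73, 89, 98}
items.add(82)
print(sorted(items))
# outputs [3, 9, 58, 64, 71, 73, 82, 89, 98]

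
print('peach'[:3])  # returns pea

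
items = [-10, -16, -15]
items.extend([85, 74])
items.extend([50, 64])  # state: [-10, -16, -15, 85, 74, 50, 64]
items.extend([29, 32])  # [-10, -16, -15, 85, 74, 50, 64, 29, 32]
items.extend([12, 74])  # [-10, -16, -15, 85, 74, 50, 64, 29, 32, 12, 74]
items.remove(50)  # [-10, -16, -15, 85, 74, 64, 29, 32, 12, 74]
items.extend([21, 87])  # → [-10, -16, -15, 85, 74, 64, 29, 32, 12, 74, 21, 87]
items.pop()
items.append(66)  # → [-10, -16, -15, 85, 74, 64, 29, 32, 12, 74, 21, 66]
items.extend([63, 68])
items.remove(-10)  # [-16, -15, 85, 74, 64, 29, 32, 12, 74, 21, 66, 63, 68]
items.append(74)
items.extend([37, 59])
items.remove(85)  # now [-16, -15, 74, 64, 29, 32, 12, 74, 21, 66, 63, 68, 74, 37, 59]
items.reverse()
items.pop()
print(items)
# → [59, 37, 74, 68, 63, 66, 21, 74, 12, 32, 29, 64, 74, -15]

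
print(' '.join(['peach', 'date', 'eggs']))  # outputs peach date eggs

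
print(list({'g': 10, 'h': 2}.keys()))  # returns ['g', 'h']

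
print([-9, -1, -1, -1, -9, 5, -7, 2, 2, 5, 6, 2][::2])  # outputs [-9, -1, -9, -7, 2, 6]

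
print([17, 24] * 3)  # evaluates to [17, 24, 17, 24, 17, 24]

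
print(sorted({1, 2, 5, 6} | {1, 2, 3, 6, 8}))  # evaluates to [1, 2, 3, 5, 6, 8]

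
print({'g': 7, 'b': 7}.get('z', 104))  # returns 104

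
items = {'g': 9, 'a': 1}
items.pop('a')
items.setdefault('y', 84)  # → 84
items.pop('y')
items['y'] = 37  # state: {'g': 9, 'y': 37}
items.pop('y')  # 37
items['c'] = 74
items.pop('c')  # 74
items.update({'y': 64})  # {'g': 9, 'y': 64}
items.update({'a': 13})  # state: {'g': 9, 'y': 64, 'a': 13}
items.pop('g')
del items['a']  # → {'y': 64}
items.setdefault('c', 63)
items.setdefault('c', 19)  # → 63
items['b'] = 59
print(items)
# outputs {'y': 64, 'c': 63, 'b': 59}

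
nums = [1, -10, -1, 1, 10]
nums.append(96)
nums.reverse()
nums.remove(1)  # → [96, 10, -1, -10, 1]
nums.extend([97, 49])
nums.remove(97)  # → [96, 10, -1, -10, 1, 49]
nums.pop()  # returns 49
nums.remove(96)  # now [10, -1, -10, 1]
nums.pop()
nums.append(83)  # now [10, -1, -10, 83]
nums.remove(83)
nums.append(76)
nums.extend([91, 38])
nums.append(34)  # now [10, -1, -10, 76, 91, 38, 34]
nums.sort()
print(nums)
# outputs [-10, -1, 10, 34, 38, 76, 91]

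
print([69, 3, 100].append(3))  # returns None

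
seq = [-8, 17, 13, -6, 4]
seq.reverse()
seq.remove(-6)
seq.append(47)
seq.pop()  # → 47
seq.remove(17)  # [4, 13, -8]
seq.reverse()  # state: [-8, 13, 4]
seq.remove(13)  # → [-8, 4]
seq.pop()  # 4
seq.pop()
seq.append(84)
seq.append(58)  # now [84, 58]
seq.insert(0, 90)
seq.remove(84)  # [90, 58]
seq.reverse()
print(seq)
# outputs [58, 90]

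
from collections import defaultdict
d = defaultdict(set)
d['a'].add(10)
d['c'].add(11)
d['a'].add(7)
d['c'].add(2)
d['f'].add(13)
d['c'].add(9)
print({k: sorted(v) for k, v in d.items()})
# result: {'a': [7, 10], 'c': [2, 9, 11], 'f': [13]}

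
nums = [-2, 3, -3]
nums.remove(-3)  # [-2, 3]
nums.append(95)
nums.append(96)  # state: [-2, 3, 95, 96]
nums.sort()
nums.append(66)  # [-2, 3, 95, 96, 66]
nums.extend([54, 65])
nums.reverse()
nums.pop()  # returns -2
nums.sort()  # [3, 54, 65, 66, 95, 96]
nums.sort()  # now [3, 54, 65, 66, 95, 96]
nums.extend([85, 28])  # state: [3, 54, 65, 66, 95, 96, 85, 28]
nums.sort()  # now [3, 28, 54, 65, 66, 85, 95, 96]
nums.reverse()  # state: [96, 95, 85, 66, 65, 54, 28, 3]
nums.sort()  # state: [3, 28, 54, 65, 66, 85, 95, 96]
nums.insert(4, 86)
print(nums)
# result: [3, 28, 54, 65, 86, 66, 85, 95, 96]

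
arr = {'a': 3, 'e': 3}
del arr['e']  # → {'a': 3}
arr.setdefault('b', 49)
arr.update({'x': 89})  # {'a': 3, 'b': 49, 'x': 89}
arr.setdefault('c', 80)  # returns 80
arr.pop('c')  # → 80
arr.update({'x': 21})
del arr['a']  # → {'b': 49, 'x': 21}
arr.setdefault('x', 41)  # 21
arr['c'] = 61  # {'b': 49, 'x': 21, 'c': 61}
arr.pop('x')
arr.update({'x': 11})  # {'b': 49, 'c': 61, 'x': 11}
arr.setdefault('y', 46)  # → 46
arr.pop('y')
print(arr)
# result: {'b': 49, 'c': 61, 'x': 11}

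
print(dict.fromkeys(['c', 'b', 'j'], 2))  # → {'c': 2, 'b': 2, 'j': 2}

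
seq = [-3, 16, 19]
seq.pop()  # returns 19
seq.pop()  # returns 16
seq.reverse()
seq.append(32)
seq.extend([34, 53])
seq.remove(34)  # [-3, 32, 53]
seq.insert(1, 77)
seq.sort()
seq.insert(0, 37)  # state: [37, -3, 32, 53, 77]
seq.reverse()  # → [77, 53, 32, -3, 37]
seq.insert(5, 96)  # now [77, 53, 32, -3, 37, 96]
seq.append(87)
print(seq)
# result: [77, 53, 32, -3, 37, 96, 87]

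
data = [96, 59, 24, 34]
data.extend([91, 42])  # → [96, 59, 24, 34, 91, 42]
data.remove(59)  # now [96, 24, 34, 91, 42]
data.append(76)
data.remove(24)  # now [96, 34, 91, 42, 76]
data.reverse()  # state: [76, 42, 91, 34, 96]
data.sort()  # [34, 42, 76, 91, 96]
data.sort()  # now [34, 42, 76, 91, 96]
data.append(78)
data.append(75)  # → [34, 42, 76, 91, 96, 78, 75]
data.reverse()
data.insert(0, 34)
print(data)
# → [34, 75, 78, 96, 91, 76, 42, 34]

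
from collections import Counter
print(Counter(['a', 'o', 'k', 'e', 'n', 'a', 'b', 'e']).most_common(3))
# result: [('a', 2), ('e', 2), ('o', 1)]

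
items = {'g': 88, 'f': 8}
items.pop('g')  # 88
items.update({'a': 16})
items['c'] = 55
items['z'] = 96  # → {'f': 8, 'a': 16, 'c': 55, 'z': 96}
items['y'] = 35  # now {'f': 8, 'a': 16, 'c': 55, 'z': 96, 'y': 35}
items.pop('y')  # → 35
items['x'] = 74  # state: {'f': 8, 'a': 16, 'c': 55, 'z': 96, 'x': 74}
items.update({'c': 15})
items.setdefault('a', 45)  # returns 16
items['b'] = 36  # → {'f': 8, 'a': 16, 'c': 15, 'z': 96, 'x': 74, 'b': 36}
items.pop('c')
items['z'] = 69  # {'f': 8, 'a': 16, 'z': 69, 'x': 74, 'b': 36}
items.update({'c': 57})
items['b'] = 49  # {'f': 8, 'a': 16, 'z': 69, 'x': 74, 'b': 49, 'c': 57}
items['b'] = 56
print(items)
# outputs {'f': 8, 'a': 16, 'z': 69, 'x': 74, 'b': 56, 'c': 57}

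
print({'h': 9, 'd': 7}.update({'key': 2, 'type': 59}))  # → None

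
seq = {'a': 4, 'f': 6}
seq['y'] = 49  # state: {'a': 4, 'f': 6, 'y': 49}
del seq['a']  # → {'f': 6, 'y': 49}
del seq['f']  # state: {'y': 49}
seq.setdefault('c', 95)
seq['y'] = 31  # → {'y': 31, 'c': 95}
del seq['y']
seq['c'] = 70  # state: {'c': 70}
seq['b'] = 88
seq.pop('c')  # 70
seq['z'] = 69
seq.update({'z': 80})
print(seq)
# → {'b': 88, 'z': 80}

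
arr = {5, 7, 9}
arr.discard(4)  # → {5, 7, 9}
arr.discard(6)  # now {5, 7, 9}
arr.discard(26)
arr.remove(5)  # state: {7, 9}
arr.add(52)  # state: {7, 9, 52}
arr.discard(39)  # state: {7, 9, 52}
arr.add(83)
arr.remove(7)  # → {9, 52, 83}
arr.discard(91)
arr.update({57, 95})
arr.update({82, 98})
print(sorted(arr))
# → [9, 52, 57, 82, 83, 95, 98]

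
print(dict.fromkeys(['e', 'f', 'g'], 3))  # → {'e': 3, 'f': 3, 'g': 3}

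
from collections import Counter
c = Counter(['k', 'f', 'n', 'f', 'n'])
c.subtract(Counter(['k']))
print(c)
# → Counter({'f': 2, 'n': 2, 'k': 0})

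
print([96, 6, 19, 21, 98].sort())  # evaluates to None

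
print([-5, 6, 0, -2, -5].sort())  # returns None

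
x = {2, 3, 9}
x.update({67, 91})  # {2, 3, 9, 67, 91}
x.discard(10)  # {2, 3, 9, 67, 91}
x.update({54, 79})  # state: {2, 3, 9, 54, 67, 79, 91}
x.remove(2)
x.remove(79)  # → {3, 9, 54, 67, 91}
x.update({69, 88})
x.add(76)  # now {3, 9, 54, 67, 69, 76, 88, 91}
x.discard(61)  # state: {3, 9, 54, 67, 69, 76, 88, 91}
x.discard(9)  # {3, 54, 67, 69, 76, 88, 91}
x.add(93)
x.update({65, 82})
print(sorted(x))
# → [3, 54, 65, 67, 69, 76, 82, 88, 91, 93]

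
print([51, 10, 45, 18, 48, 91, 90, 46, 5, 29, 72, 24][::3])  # [51, 18, 90, 29]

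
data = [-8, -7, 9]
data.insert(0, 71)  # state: [71, -8, -7, 9]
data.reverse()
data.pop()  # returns 71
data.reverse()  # [-8, -7, 9]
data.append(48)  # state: [-8, -7, 9, 48]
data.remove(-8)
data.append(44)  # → [-7, 9, 48, 44]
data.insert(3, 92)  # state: [-7, 9, 48, 92, 44]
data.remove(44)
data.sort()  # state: [-7, 9, 48, 92]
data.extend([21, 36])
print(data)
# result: [-7, 9, 48, 92, 21, 36]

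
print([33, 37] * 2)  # [33, 37, 33, 37]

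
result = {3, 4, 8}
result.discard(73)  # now {3, 4, 8}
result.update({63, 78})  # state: {3, 4, 8, 63, 78}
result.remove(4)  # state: {3, 8, 63, 78}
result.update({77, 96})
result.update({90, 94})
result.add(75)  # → {3, 8, 63, 75, 77, 78, 90, 94, 96}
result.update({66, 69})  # {3, 8, 63, 66, 69, 75, 77, 78, 90, 94, 96}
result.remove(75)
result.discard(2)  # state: {3, 8, 63, 66, 69, 77, 78, 90, 94, 96}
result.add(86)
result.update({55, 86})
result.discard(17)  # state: {3, 8, 55, 63, 66, 69, 77, 78, 86, 90, 94, 96}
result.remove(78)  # {3, 8, 55, 63, 66, 69, 77, 86, 90, 94, 96}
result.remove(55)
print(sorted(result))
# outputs [3, 8, 63, 66, 69, 77, 86, 90, 94, 96]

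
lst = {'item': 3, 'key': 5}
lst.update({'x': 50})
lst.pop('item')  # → 3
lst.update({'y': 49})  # {'key': 5, 'x': 50, 'y': 49}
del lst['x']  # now {'key': 5, 'y': 49}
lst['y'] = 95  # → {'key': 5, 'y': 95}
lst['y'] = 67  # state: {'key': 5, 'y': 67}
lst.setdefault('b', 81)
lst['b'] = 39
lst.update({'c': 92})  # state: {'key': 5, 'y': 67, 'b': 39, 'c': 92}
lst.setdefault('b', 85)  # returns 39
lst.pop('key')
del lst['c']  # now {'y': 67, 'b': 39}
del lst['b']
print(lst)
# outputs {'y': 67}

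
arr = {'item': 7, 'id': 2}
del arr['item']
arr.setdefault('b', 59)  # 59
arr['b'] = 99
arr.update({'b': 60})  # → {'id': 2, 'b': 60}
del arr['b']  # {'id': 2}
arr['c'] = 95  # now {'id': 2, 'c': 95}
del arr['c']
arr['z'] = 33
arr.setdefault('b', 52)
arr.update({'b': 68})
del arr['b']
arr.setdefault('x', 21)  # 21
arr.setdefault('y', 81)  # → 81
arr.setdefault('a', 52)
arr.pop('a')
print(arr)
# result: {'id': 2, 'z': 33, 'x': 21, 'y': 81}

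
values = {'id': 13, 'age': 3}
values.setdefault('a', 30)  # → 30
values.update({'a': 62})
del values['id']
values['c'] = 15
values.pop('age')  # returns 3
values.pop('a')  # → 62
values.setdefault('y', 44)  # 44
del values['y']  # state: {'c': 15}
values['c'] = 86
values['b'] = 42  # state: {'c': 86, 'b': 42}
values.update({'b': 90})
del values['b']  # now {'c': 86}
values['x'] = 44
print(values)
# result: {'c': 86, 'x': 44}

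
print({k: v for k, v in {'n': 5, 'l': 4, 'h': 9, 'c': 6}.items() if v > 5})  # {'h': 9, 'c': 6}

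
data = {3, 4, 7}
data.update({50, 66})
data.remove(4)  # {3, 7, 50, 66}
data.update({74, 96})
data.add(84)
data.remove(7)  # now {3, 50, 66, 74, 84, 96}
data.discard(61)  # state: {3, 50, 66, 74, 84, 96}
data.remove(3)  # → {50, 66, 74, 84, 96}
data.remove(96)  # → {50, 66, 74, 84}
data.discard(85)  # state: {50, 66, 74, 84}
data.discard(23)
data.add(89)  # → {50, 66, 74, 84, 89}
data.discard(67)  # {50, 66, 74, 84, 89}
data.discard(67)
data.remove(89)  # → {50, 66, 74, 84}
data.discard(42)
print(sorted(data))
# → [50, 66, 74, 84]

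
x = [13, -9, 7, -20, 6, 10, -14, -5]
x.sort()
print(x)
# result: [-20, -14, -9, -5, 6, 7, 10, 13]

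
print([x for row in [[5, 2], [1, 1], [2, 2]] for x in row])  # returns [5, 2, 1, 1, 2, 2]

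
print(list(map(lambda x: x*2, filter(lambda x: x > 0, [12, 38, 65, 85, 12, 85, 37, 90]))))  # [24, 76, 130, 170, 24, 170, 74, 180]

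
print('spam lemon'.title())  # Spam Lemon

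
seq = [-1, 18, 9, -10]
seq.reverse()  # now [-10, 9, 18, -1]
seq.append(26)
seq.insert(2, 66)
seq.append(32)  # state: [-10, 9, 66, 18, -1, 26, 32]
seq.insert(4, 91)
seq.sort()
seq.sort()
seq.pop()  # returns 91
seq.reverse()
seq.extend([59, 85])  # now [66, 32, 26, 18, 9, -1, -10, 59, 85]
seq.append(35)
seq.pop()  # 35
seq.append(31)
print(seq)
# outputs [66, 32, 26, 18, 9, -1, -10, 59, 85, 31]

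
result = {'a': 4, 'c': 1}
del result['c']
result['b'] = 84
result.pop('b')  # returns 84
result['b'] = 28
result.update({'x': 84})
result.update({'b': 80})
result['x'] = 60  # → {'a': 4, 'b': 80, 'x': 60}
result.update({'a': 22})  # {'a': 22, 'b': 80, 'x': 60}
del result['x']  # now {'a': 22, 'b': 80}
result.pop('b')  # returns 80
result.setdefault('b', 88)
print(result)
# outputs {'a': 22, 'b': 88}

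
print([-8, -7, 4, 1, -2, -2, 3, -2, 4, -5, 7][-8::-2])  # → [1, -7]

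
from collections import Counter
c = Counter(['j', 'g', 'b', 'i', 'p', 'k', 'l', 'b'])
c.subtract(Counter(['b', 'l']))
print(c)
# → Counter({'j': 1, 'g': 1, 'b': 1, 'i': 1, 'p': 1, 'k': 1, 'l': 0})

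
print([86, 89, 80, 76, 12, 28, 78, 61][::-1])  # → [61, 78, 28, 12, 76, 80, 89, 86]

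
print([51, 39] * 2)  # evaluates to [51, 39, 51, 39]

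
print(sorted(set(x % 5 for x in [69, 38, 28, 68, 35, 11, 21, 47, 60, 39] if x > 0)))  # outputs [0, 1, 2, 3, 4]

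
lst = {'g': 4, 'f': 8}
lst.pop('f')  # 8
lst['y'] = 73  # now {'g': 4, 'y': 73}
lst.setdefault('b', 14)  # 14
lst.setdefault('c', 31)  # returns 31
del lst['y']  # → {'g': 4, 'b': 14, 'c': 31}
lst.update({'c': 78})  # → {'g': 4, 'b': 14, 'c': 78}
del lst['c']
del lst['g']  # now {'b': 14}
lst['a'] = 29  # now {'b': 14, 'a': 29}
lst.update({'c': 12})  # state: {'b': 14, 'a': 29, 'c': 12}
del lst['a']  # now {'b': 14, 'c': 12}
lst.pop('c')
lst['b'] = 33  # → {'b': 33}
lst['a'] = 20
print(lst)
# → {'b': 33, 'a': 20}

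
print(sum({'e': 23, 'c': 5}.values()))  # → 28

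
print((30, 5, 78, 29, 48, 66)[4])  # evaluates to 48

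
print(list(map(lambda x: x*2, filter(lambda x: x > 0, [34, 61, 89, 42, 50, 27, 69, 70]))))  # [68, 122, 178, 84, 100, 54, 138, 140]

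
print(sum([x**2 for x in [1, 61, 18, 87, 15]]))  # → 11840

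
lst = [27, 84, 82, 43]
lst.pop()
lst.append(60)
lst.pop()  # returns 60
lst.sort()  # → [27, 82, 84]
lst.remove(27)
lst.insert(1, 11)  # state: [82, 11, 84]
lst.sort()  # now [11, 82, 84]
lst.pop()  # 84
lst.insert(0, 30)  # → [30, 11, 82]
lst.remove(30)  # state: [11, 82]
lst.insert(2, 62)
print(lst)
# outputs [11, 82, 62]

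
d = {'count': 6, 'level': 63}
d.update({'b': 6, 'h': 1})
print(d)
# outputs {'count': 6, 'level': 63, 'b': 6, 'h': 1}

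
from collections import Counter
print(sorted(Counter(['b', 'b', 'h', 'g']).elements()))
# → ['b', 'b', 'g', 'h']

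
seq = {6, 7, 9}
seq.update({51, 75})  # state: {6, 7, 9, 51, 75}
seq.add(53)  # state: {6, 7, 9, 51, 53, 75}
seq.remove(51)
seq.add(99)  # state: {6, 7, 9, 53, 75, 99}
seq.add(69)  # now {6, 7, 9, 53, 69, 75, 99}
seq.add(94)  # {6, 7, 9, 53, 69, 75, 94, 99}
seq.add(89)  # {6, 7, 9, 53, 69, 75, 89, 94, 99}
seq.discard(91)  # {6, 7, 9, 53, 69, 75, 89, 94, 99}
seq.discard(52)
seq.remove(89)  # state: {6, 7, 9, 53, 69, 75, 94, 99}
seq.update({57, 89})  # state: {6, 7, 9, 53, 57, 69, 75, 89, 94, 99}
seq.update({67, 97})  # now {6, 7, 9, 53, 57, 67, 69, 75, 89, 94, 97, 99}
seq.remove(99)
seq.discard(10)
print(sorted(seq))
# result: [6, 7, 9, 53, 57, 67, 69, 75, 89, 94, 97]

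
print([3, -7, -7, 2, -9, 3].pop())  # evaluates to 3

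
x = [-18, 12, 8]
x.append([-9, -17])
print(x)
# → [-18, 12, 8, [-9, -17]]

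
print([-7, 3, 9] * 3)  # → [-7, 3, 9, -7, 3, 9, -7, 3, 9]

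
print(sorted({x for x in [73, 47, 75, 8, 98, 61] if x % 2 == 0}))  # [8, 98]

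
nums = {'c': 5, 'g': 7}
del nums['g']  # {'c': 5}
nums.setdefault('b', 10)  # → 10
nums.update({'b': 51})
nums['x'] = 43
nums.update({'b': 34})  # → {'c': 5, 'b': 34, 'x': 43}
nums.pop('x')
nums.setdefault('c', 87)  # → 5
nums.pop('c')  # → 5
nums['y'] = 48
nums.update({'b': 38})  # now {'b': 38, 'y': 48}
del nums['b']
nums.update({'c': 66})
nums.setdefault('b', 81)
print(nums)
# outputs {'y': 48, 'c': 66, 'b': 81}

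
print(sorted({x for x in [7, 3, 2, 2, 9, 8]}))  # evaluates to [2, 3, 7, 8, 9]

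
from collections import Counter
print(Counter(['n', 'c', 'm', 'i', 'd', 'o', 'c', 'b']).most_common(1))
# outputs [('c', 2)]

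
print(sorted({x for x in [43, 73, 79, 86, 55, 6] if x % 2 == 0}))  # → [6, 86]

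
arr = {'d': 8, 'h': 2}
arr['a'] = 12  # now {'d': 8, 'h': 2, 'a': 12}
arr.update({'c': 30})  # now {'d': 8, 'h': 2, 'a': 12, 'c': 30}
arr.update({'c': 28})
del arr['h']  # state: {'d': 8, 'a': 12, 'c': 28}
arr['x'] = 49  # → {'d': 8, 'a': 12, 'c': 28, 'x': 49}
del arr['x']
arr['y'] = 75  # {'d': 8, 'a': 12, 'c': 28, 'y': 75}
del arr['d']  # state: {'a': 12, 'c': 28, 'y': 75}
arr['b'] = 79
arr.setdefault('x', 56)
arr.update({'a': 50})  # {'a': 50, 'c': 28, 'y': 75, 'b': 79, 'x': 56}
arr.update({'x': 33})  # {'a': 50, 'c': 28, 'y': 75, 'b': 79, 'x': 33}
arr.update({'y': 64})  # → {'a': 50, 'c': 28, 'y': 64, 'b': 79, 'x': 33}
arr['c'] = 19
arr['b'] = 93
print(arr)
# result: {'a': 50, 'c': 19, 'y': 64, 'b': 93, 'x': 33}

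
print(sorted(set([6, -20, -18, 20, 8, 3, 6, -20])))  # [-20, -18, 3, 6, 8, 20]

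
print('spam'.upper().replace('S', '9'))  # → 9PAM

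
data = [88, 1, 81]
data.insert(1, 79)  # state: [88, 79, 1, 81]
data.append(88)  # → [88, 79, 1, 81, 88]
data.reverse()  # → [88, 81, 1, 79, 88]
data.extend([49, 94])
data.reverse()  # [94, 49, 88, 79, 1, 81, 88]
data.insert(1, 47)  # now [94, 47, 49, 88, 79, 1, 81, 88]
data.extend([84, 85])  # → [94, 47, 49, 88, 79, 1, 81, 88, 84, 85]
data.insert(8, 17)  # [94, 47, 49, 88, 79, 1, 81, 88, 17, 84, 85]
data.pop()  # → 85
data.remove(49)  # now [94, 47, 88, 79, 1, 81, 88, 17, 84]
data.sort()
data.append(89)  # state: [1, 17, 47, 79, 81, 84, 88, 88, 94, 89]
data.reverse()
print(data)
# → [89, 94, 88, 88, 84, 81, 79, 47, 17, 1]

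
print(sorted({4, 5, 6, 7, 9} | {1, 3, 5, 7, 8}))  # [1, 3, 4, 5, 6, 7, 8, 9]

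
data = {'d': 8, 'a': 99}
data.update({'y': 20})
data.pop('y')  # 20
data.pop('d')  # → 8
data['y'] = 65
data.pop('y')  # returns 65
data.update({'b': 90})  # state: {'a': 99, 'b': 90}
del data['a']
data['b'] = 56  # {'b': 56}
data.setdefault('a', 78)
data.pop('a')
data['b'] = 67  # {'b': 67}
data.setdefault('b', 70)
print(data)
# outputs {'b': 67}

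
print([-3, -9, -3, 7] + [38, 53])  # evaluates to [-3, -9, -3, 7, 38, 53]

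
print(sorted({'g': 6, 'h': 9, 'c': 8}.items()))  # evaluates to [('c', 8), ('g', 6), ('h', 9)]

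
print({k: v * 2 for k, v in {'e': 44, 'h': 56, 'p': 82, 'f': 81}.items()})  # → {'e': 88, 'h': 112, 'p': 164, 'f': 162}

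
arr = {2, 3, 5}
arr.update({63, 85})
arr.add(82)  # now {2, 3, 5, 63, 82, 85}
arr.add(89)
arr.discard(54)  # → {2, 3, 5, 63, 82, 85, 89}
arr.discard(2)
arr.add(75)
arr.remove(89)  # {3, 5, 63, 75, 82, 85}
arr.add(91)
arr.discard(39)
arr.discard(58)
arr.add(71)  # {3, 5, 63, 71, 75, 82, 85, 91}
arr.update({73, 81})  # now {3, 5, 63, 71, 73, 75, 81, 82, 85, 91}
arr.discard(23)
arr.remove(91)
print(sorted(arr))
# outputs [3, 5, 63, 71, 73, 75, 81, 82, 85]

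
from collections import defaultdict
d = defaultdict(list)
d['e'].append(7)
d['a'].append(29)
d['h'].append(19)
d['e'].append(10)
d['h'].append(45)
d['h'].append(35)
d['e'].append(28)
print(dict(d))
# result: {'e': [7, 10, 28], 'a': [29], 'h': [19, 45, 35]}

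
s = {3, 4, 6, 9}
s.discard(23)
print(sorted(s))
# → [3, 4, 6, 9]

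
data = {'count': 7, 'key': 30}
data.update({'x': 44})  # {'count': 7, 'key': 30, 'x': 44}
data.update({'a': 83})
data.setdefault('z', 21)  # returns 21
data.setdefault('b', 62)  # 62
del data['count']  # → {'key': 30, 'x': 44, 'a': 83, 'z': 21, 'b': 62}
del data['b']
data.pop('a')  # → 83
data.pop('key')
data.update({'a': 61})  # {'x': 44, 'z': 21, 'a': 61}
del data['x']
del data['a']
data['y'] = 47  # {'z': 21, 'y': 47}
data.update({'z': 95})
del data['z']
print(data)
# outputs {'y': 47}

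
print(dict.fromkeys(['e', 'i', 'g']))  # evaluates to {'e': None, 'i': None, 'g': None}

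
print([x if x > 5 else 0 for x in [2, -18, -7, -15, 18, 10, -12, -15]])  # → [0, 0, 0, 0, 18, 10, 0, 0]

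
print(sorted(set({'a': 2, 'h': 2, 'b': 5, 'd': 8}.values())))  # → [2, 5, 8]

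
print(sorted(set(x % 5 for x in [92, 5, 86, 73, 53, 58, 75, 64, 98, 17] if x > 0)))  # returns [0, 1, 2, 3, 4]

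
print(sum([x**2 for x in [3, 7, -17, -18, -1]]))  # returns 672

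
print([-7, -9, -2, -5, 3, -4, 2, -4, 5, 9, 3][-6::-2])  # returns [-4, -5, -9]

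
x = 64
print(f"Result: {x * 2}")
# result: Result: 128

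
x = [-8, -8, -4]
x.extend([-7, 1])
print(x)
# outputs [-8, -8, -4, -7, 1]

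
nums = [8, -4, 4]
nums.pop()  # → 4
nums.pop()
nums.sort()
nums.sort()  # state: [8]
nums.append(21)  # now [8, 21]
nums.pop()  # 21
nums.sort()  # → [8]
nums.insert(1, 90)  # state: [8, 90]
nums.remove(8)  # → [90]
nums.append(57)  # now [90, 57]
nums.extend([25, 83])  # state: [90, 57, 25, 83]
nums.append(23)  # [90, 57, 25, 83, 23]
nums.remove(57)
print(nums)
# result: [90, 25, 83, 23]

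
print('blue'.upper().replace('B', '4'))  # 4LUE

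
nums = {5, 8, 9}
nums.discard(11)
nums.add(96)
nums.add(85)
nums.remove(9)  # {5, 8, 85, 96}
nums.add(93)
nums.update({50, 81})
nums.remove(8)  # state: {5, 50, 81, 85, 93, 96}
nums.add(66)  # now {5, 50, 66, 81, 85, 93, 96}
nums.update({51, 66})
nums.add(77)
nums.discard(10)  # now {5, 50, 51, 66, 77, 81, 85, 93, 96}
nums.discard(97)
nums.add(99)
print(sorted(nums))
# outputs [5, 50, 51, 66, 77, 81, 85, 93, 96, 99]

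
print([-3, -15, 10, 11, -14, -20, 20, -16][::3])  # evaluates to [-3, 11, 20]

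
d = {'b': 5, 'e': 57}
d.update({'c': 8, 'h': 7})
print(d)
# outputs {'b': 5, 'e': 57, 'c': 8, 'h': 7}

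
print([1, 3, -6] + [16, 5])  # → [1, 3, -6, 16, 5]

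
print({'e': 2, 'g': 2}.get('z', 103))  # 103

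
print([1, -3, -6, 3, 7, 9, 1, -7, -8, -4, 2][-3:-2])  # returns [-8]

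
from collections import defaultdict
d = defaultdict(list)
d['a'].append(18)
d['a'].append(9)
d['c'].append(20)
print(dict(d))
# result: {'a': [18, 9], 'c': [20]}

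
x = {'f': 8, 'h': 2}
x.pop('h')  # 2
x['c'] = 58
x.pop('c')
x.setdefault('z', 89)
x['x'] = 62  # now {'f': 8, 'z': 89, 'x': 62}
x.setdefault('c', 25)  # 25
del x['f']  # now {'z': 89, 'x': 62, 'c': 25}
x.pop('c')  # 25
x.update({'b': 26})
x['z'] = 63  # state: {'z': 63, 'x': 62, 'b': 26}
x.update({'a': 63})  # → {'z': 63, 'x': 62, 'b': 26, 'a': 63}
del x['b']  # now {'z': 63, 'x': 62, 'a': 63}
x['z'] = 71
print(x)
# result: {'z': 71, 'x': 62, 'a': 63}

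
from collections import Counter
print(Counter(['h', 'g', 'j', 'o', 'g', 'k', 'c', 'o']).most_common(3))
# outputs [('g', 2), ('o', 2), ('h', 1)]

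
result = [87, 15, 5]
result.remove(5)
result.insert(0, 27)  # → [27, 87, 15]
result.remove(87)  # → [27, 15]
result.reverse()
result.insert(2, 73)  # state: [15, 27, 73]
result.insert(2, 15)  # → [15, 27, 15, 73]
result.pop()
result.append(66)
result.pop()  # 66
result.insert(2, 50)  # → [15, 27, 50, 15]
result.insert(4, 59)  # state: [15, 27, 50, 15, 59]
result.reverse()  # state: [59, 15, 50, 27, 15]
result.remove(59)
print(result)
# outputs [15, 50, 27, 15]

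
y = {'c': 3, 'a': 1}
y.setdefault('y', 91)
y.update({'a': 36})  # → {'c': 3, 'a': 36, 'y': 91}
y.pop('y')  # 91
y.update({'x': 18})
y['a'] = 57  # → {'c': 3, 'a': 57, 'x': 18}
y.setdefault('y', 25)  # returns 25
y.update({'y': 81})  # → {'c': 3, 'a': 57, 'x': 18, 'y': 81}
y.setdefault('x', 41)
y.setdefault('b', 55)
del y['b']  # {'c': 3, 'a': 57, 'x': 18, 'y': 81}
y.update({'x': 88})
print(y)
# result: {'c': 3, 'a': 57, 'x': 88, 'y': 81}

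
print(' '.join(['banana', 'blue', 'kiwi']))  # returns banana blue kiwi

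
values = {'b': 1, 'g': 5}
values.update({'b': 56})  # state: {'b': 56, 'g': 5}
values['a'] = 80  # {'b': 56, 'g': 5, 'a': 80}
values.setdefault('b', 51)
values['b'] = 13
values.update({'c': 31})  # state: {'b': 13, 'g': 5, 'a': 80, 'c': 31}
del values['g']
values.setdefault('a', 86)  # 80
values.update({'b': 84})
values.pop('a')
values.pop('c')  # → 31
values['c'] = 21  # {'b': 84, 'c': 21}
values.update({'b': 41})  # {'b': 41, 'c': 21}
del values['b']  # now {'c': 21}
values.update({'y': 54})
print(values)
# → {'c': 21, 'y': 54}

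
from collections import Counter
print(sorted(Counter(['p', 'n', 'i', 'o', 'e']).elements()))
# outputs ['e', 'i', 'n', 'o', 'p']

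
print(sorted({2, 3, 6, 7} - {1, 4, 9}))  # [2, 3, 6, 7]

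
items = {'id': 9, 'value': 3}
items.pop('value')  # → 3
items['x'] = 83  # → {'id': 9, 'x': 83}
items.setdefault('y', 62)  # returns 62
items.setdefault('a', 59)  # 59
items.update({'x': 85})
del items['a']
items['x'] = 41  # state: {'id': 9, 'x': 41, 'y': 62}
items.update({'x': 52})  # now {'id': 9, 'x': 52, 'y': 62}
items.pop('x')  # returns 52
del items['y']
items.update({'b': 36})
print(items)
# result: {'id': 9, 'b': 36}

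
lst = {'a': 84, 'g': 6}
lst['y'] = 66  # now {'a': 84, 'g': 6, 'y': 66}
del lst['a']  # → {'g': 6, 'y': 66}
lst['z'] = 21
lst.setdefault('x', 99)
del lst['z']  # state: {'g': 6, 'y': 66, 'x': 99}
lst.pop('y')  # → 66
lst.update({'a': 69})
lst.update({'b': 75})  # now {'g': 6, 'x': 99, 'a': 69, 'b': 75}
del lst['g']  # {'x': 99, 'a': 69, 'b': 75}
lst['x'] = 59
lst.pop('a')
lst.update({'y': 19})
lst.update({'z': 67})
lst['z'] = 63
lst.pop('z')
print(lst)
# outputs {'x': 59, 'b': 75, 'y': 19}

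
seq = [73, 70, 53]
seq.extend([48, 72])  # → [73, 70, 53, 48, 72]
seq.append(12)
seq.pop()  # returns 12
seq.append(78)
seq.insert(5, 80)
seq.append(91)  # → [73, 70, 53, 48, 72, 80, 78, 91]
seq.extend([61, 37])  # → [73, 70, 53, 48, 72, 80, 78, 91, 61, 37]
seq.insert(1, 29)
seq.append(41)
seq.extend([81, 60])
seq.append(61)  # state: [73, 29, 70, 53, 48, 72, 80, 78, 91, 61, 37, 41, 81, 60, 61]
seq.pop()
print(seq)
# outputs [73, 29, 70, 53, 48, 72, 80, 78, 91, 61, 37, 41, 81, 60]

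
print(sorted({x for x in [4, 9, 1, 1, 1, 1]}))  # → [1, 4, 9]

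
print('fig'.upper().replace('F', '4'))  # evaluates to 4IG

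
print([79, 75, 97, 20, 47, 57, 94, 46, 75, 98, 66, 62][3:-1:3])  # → [20, 94, 98]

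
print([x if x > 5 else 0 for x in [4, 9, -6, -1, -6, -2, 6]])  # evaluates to [0, 9, 0, 0, 0, 0, 6]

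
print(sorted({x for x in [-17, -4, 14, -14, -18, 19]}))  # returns [-18, -17, -14, -4, 14, 19]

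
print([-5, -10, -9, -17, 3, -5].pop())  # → -5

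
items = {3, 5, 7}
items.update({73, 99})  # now {3, 5, 7, 73, 99}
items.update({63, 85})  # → {3, 5, 7, 63, 73, 85, 99}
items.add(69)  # {3, 5, 7, 63, 69, 73, 85, 99}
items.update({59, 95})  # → {3, 5, 7, 59, 63, 69, 73, 85, 95, 99}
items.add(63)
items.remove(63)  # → {3, 5, 7, 59, 69, 73, 85, 95, 99}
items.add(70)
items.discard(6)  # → {3, 5, 7, 59, 69, 70, 73, 85, 95, 99}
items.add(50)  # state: {3, 5, 7, 50, 59, 69, 70, 73, 85, 95, 99}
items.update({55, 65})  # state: {3, 5, 7, 50, 55, 59, 65, 69, 70, 73, 85, 95, 99}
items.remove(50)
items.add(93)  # {3, 5, 7, 55, 59, 65, 69, 70, 73, 85, 93, 95, 99}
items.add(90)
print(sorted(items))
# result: [3, 5, 7, 55, 59, 65, 69, 70, 73, 85, 90, 93, 95, 99]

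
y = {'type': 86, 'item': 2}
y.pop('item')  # 2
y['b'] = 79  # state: {'type': 86, 'b': 79}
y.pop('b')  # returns 79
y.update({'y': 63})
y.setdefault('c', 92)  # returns 92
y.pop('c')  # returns 92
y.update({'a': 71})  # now {'type': 86, 'y': 63, 'a': 71}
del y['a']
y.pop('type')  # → 86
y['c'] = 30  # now {'y': 63, 'c': 30}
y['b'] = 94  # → {'y': 63, 'c': 30, 'b': 94}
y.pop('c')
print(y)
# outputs {'y': 63, 'b': 94}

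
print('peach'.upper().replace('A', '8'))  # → PE8CH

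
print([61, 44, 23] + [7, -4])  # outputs [61, 44, 23, 7, -4]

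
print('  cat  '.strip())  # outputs cat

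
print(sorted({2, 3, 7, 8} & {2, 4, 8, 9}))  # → [2, 8]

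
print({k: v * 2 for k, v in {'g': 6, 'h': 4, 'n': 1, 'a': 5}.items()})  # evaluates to {'g': 12, 'h': 8, 'n': 2, 'a': 10}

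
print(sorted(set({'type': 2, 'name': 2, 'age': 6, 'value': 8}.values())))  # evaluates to [2, 6, 8]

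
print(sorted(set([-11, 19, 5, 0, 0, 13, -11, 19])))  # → [-11, 0, 5, 13, 19]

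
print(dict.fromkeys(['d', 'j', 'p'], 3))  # {'d': 3, 'j': 3, 'p': 3}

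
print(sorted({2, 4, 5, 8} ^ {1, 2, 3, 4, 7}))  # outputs [1, 3, 5, 7, 8]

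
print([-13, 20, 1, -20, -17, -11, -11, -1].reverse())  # None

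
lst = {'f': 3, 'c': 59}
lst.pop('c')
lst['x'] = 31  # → {'f': 3, 'x': 31}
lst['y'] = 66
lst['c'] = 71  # {'f': 3, 'x': 31, 'y': 66, 'c': 71}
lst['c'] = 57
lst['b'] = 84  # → {'f': 3, 'x': 31, 'y': 66, 'c': 57, 'b': 84}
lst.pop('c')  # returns 57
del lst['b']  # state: {'f': 3, 'x': 31, 'y': 66}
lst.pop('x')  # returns 31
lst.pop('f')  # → 3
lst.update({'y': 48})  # {'y': 48}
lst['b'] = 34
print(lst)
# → {'y': 48, 'b': 34}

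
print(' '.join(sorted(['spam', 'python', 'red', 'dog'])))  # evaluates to dog python red spam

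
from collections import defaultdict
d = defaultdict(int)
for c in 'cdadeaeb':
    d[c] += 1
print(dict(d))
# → {'c': 1, 'd': 2, 'a': 2, 'e': 2, 'b': 1}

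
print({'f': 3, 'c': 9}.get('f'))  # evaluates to 3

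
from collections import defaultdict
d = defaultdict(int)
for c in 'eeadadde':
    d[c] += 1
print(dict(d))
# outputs {'e': 3, 'a': 2, 'd': 3}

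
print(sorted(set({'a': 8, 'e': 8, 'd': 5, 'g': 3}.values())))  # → [3, 5, 8]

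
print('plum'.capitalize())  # Plum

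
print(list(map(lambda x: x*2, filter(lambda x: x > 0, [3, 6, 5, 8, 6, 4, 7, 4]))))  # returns [6, 12, 10, 16, 12, 8, 14, 8]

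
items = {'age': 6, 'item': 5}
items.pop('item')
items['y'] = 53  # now {'age': 6, 'y': 53}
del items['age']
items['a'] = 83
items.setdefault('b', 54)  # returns 54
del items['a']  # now {'y': 53, 'b': 54}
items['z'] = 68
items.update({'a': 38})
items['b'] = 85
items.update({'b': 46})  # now {'y': 53, 'b': 46, 'z': 68, 'a': 38}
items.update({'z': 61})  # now {'y': 53, 'b': 46, 'z': 61, 'a': 38}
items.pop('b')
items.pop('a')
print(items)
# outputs {'y': 53, 'z': 61}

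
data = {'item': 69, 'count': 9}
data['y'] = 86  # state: {'item': 69, 'count': 9, 'y': 86}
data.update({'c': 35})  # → {'item': 69, 'count': 9, 'y': 86, 'c': 35}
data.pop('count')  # 9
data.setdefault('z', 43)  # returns 43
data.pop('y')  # 86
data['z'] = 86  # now {'item': 69, 'c': 35, 'z': 86}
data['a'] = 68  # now {'item': 69, 'c': 35, 'z': 86, 'a': 68}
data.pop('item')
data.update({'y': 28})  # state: {'c': 35, 'z': 86, 'a': 68, 'y': 28}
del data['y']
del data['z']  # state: {'c': 35, 'a': 68}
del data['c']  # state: {'a': 68}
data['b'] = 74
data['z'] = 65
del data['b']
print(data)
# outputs {'a': 68, 'z': 65}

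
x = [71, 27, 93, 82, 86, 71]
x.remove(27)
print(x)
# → [71, 93, 82, 86, 71]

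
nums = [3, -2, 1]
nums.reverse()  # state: [1, -2, 3]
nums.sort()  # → [-2, 1, 3]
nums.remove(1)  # [-2, 3]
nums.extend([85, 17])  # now [-2, 3, 85, 17]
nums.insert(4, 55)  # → [-2, 3, 85, 17, 55]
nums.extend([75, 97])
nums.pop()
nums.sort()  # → [-2, 3, 17, 55, 75, 85]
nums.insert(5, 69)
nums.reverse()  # [85, 69, 75, 55, 17, 3, -2]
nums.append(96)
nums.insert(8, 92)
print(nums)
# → [85, 69, 75, 55, 17, 3, -2, 96, 92]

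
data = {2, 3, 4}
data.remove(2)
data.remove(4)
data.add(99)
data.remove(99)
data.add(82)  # {3, 82}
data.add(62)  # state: {3, 62, 82}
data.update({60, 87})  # {3, 60, 62, 82, 87}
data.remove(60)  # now {3, 62, 82, 87}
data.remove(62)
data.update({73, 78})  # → {3, 73, 78, 82, 87}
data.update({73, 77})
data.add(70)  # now {3, 70, 73, 77, 78, 82, 87}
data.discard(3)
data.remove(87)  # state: {70, 73, 77, 78, 82}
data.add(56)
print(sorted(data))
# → [56, 70, 73, 77, 78, 82]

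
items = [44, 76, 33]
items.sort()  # [33, 44, 76]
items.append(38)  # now [33, 44, 76, 38]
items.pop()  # 38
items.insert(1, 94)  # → [33, 94, 44, 76]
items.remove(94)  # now [33, 44, 76]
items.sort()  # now [33, 44, 76]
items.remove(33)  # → [44, 76]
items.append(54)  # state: [44, 76, 54]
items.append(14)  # [44, 76, 54, 14]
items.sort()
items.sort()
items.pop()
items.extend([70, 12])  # [14, 44, 54, 70, 12]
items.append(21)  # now [14, 44, 54, 70, 12, 21]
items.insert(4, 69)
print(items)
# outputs [14, 44, 54, 70, 69, 12, 21]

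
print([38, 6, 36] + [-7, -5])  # [38, 6, 36, -7, -5]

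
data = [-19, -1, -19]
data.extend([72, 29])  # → [-19, -1, -19, 72, 29]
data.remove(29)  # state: [-19, -1, -19, 72]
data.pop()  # 72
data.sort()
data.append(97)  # [-19, -19, -1, 97]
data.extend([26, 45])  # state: [-19, -19, -1, 97, 26, 45]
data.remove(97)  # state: [-19, -19, -1, 26, 45]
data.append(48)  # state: [-19, -19, -1, 26, 45, 48]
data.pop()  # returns 48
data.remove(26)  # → [-19, -19, -1, 45]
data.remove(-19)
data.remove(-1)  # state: [-19, 45]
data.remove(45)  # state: [-19]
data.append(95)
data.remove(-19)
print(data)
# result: [95]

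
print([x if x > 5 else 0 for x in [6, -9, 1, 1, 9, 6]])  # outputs [6, 0, 0, 0, 9, 6]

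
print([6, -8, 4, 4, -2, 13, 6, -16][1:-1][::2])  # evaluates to [-8, 4, 13]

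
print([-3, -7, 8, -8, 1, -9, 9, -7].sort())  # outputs None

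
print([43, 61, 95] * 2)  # [43, 61, 95, 43, 61, 95]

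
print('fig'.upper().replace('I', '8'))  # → F8G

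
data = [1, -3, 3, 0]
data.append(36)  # [1, -3, 3, 0, 36]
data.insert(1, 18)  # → [1, 18, -3, 3, 0, 36]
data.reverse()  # [36, 0, 3, -3, 18, 1]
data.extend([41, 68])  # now [36, 0, 3, -3, 18, 1, 41, 68]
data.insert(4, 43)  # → [36, 0, 3, -3, 43, 18, 1, 41, 68]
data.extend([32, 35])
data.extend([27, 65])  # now [36, 0, 3, -3, 43, 18, 1, 41, 68, 32, 35, 27, 65]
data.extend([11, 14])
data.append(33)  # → [36, 0, 3, -3, 43, 18, 1, 41, 68, 32, 35, 27, 65, 11, 14, 33]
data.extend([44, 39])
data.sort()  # [-3, 0, 1, 3, 11, 14, 18, 27, 32, 33, 35, 36, 39, 41, 43, 44, 65, 68]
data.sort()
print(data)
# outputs [-3, 0, 1, 3, 11, 14, 18, 27, 32, 33, 35, 36, 39, 41, 43, 44, 65, 68]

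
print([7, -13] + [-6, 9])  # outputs [7, -13, -6, 9]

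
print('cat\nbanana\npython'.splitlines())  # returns ['cat', 'banana', 'python']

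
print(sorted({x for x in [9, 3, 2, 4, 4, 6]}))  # [2, 3, 4, 6, 9]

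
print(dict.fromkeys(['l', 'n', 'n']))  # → {'l': None, 'n': None}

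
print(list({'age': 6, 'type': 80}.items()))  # [('age', 6), ('type', 80)]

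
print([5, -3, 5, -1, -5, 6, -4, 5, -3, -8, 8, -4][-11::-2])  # [-3]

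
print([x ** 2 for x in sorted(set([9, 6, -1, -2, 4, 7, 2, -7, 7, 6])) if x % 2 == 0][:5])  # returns [4, 4, 16, 36]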